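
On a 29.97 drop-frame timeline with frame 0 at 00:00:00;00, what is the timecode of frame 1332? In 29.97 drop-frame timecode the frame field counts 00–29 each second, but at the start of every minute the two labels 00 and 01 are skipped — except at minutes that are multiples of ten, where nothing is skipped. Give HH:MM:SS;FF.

00:00:44;12

Ten DF minutes hold 17982 frames, so frame 1332 lies in block 0 (frames 0–17981) with 1332 frames into that block.
The block's first minute is 1800 frames and the rest 1798 each; 1332 frames reaches minute 0, so 0 × 18 + 0 × 2 = 0 labels have been skipped so far.
Adding those back, label number 1332 + 0 = 1332 at 30 labels/s is 44 s + 12 f = 0 h 0 min 44 s frame 12, i.e. 00:00:44;12.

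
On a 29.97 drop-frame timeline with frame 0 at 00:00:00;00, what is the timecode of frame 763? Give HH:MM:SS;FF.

Each 10-minute DF block holds 10 × 60 × 30 − 9 × 2 = 17982 frames. 763 ÷ 17982 → 0 full blocks, remainder 763.
Within the partial block the first minute is 1800 frames and each further minute 1798, so 0 further minute boundaries passed. Total skipped labels = 18 × 0 + 2 × 0 = 0.
Non-drop label index = 763 + 0 = 763; at 30 labels/s that is 00:00:25:13, i.e. DF 00:00:25;13.

00:00:25;13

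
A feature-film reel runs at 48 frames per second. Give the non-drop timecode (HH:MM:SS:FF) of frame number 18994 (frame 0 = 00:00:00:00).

18994 ÷ 48 = 395 full seconds, remainder 34 frames.
395 s = 0 h 6 min 35 s.
Timecode: 00:06:35:34.

00:06:35:34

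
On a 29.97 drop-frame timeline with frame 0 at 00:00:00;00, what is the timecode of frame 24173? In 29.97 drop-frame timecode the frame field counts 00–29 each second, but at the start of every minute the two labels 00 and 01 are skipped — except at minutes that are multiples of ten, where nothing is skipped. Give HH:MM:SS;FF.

Each 10-minute DF block holds 10 × 60 × 30 − 9 × 2 = 17982 frames. 24173 ÷ 17982 → 1 full block, remainder 6191.
Within the partial block the first minute is 1800 frames and each further minute 1798, so 3 further minute boundaries passed. Total skipped labels = 18 × 1 + 2 × 3 = 24.
Non-drop label index = 24173 + 24 = 24197; at 30 labels/s that is 00:13:26:17, i.e. DF 00:13:26;17.

00:13:26;17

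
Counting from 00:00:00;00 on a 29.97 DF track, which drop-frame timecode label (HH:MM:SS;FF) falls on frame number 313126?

02:54:08;00

Each 10-minute DF block holds 10 × 60 × 30 − 9 × 2 = 17982 frames. 313126 ÷ 17982 → 17 full blocks, remainder 7432.
Within the partial block the first minute is 1800 frames and each further minute 1798, so 4 further minute boundaries passed. Total skipped labels = 18 × 17 + 2 × 4 = 314.
Non-drop label index = 313126 + 314 = 313440; at 30 labels/s that is 02:54:08:00, i.e. DF 02:54:08;00.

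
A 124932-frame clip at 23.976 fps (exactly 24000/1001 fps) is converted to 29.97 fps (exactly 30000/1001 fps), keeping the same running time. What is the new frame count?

156165 frames

Target frames = source frames × (target rate / source rate) = 124932 × (30000/1001)/(24000/1001) = 124932 × 5/4 = 156165.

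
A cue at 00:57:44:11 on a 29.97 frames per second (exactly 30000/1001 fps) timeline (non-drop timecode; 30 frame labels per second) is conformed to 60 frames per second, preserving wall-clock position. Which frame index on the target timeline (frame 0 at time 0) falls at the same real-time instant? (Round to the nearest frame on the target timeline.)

Source frame index: (0×3600 + 57×60 + 44) × 30 + 11 = 103931.
Real time: 103931 / (30000/1001) = 104034931/30000 s.
Target frame: (104034931/30000) × (60) = 104034931/500 ≈ 208069.862 → 208070.

frame 208070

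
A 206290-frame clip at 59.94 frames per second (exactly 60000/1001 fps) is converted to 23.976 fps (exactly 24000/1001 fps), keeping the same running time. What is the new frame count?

82516 frames

Target frames = source frames × (target rate / source rate) = 206290 × (24000/1001)/(60000/1001) = 206290 × 2/5 = 82516.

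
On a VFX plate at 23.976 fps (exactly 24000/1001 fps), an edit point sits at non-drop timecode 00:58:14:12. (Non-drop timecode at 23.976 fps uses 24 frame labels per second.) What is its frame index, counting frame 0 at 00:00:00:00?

frame 83868

Total seconds to the label: (0 × 3600 + 58 × 60 + 14) = 3494.
Frame index = 3494 × 24 + 12 = 83868.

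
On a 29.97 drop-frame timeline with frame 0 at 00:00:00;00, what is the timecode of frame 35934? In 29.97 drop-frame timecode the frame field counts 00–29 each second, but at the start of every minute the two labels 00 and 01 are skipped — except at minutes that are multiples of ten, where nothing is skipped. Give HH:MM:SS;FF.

00:19:59;00

Each 10-minute DF block holds 10 × 60 × 30 − 9 × 2 = 17982 frames. 35934 ÷ 17982 → 1 full block, remainder 17952.
Within the partial block the first minute is 1800 frames and each further minute 1798, so 9 further minute boundaries passed. Total skipped labels = 18 × 1 + 2 × 9 = 36.
Non-drop label index = 35934 + 36 = 35970; at 30 labels/s that is 00:19:59:00, i.e. DF 00:19:59;00.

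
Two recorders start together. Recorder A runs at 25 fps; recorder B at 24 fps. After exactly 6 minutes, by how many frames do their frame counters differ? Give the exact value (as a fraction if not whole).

360 frames

6 min = 360 s.
A emits 25 × 360 = 9000 frames; B emits 24 × 360 = 8640.
Difference = 360 frames; B is behind A.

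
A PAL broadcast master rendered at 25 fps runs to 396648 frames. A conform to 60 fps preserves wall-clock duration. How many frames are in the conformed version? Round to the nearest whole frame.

951955 frames

Frames at target rate = 396648 × (60) / (25) = 4759776/5 ≈ 951955.200.
Nearest whole frame: 951955.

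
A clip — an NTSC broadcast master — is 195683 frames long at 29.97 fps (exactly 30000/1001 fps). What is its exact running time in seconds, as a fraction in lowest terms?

Running time = 195683 ÷ (30000/1001) = 195683 × 1001/30000 = 195878683/30000 s.

195878683/30000 seconds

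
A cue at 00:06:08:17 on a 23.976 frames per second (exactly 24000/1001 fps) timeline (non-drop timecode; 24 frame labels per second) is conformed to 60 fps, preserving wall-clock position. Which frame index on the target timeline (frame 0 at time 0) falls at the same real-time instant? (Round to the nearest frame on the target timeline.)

Source frame index: (0×3600 + 6×60 + 8) × 24 + 17 = 8849.
Real time: 8849 / (24000/1001) = 8857849/24000 s.
Target frame: (8857849/24000) × (60) = 8857849/400 ≈ 22144.623 → 22145.

frame 22145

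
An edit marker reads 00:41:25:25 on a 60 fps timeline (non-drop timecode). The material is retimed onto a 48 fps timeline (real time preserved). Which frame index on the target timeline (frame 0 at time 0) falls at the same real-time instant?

frame 119300

Source frame index: (0×3600 + 41×60 + 25) × 60 + 25 = 149125.
Real time: 149125 / (60) = 29825/12 s.
Target frame: (29825/12) × (48) = 119300.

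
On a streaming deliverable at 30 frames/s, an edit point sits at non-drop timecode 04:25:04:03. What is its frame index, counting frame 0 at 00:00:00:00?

Total seconds to the label: (4 × 3600 + 25 × 60 + 4) = 15904.
Frame index = 15904 × 30 + 3 = 477123.

frame 477123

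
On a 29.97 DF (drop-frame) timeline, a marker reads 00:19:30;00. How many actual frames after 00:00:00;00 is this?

35064

As if non-drop at 30 labels/s: (0 × 3600 + 19 × 60 + 30) × 30 + 0 = 35100.
Minute boundaries passed: 19; those not divisible by 10: 19 − 1 = 18; dropped labels = 2 × 18 = 36.
Actual frame index = 35100 − 36 = 35064.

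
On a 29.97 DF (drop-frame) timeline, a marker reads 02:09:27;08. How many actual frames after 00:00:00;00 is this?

Complete 10-minute blocks: 12, each 17982 frames → 215784.
Remaining 9 whole minutes in the current block: 1800 + 8 × 1798 = 16184 frames.
Within the current minute: 27 × 30 + 8 − 2 = 816 (labels ;00/;01 skipped at this minute). Total = 215784 + 16184 + 816 = 232784.

232784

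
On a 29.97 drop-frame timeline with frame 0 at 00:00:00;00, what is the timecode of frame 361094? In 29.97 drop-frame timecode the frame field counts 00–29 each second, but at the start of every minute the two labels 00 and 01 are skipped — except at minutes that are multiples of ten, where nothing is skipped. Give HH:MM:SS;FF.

03:20:48;14

Ten DF minutes hold 17982 frames, so frame 361094 lies in block 20 (frames 359640–377621) with 1454 frames into that block.
The block's first minute is 1800 frames and the rest 1798 each; 1454 frames reaches minute 0, so 20 × 18 + 0 × 2 = 360 labels have been skipped so far.
Adding those back, label number 361094 + 360 = 361454 at 30 labels/s is 12048 s + 14 f = 3 h 20 min 48 s frame 14, i.e. 03:20:48;14.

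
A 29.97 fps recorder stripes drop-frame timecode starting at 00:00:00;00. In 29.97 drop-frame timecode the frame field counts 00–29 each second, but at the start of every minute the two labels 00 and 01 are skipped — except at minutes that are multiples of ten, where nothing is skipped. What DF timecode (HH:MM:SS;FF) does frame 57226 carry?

Ten DF minutes hold 17982 frames, so frame 57226 lies in block 3 (frames 53946–71927) with 3280 frames into that block.
The block's first minute is 1800 frames and the rest 1798 each; 3280 frames reaches minute 1, so 3 × 18 + 1 × 2 = 56 labels have been skipped so far.
Adding those back, label number 57226 + 56 = 57282 at 30 labels/s is 1909 s + 12 f = 0 h 31 min 49 s frame 12, i.e. 00:31:49;12.

00:31:49;12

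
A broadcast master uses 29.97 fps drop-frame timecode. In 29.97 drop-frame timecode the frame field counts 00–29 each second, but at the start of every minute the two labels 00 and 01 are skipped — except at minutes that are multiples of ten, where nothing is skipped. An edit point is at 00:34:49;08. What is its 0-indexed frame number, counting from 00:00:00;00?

62616

Complete 10-minute blocks: 3, each 17982 frames → 53946.
Remaining 4 whole minutes in the current block: 1800 + 3 × 1798 = 7194 frames.
Within the current minute: 49 × 30 + 8 − 2 = 1476 (labels ;00/;01 skipped at this minute). Total = 53946 + 7194 + 1476 = 62616.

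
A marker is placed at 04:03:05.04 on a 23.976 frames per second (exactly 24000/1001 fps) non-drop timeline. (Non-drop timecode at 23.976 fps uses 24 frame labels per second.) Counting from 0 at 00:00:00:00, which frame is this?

Total seconds to the label: (4 × 3600 + 3 × 60 + 5) = 14585.
Frame index = 14585 × 24 + 4 = 350044.

350044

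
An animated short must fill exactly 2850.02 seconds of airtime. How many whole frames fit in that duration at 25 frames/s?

Frames = 2850.02 × 25 = 142501/2 ≈ 71250.5000.
Complete frames: 71250.

71250 frames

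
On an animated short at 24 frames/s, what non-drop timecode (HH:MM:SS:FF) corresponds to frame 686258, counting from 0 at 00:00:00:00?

07:56:34:02

686258 ÷ 24 = 28594 full seconds, remainder 2 frames.
28594 s = 7 h 56 min 34 s.
Timecode: 07:56:34:02.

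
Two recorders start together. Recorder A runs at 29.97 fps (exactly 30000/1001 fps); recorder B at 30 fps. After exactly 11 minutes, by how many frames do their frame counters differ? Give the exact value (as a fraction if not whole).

1800/91 frames

11 min = 660 s.
A emits 30000/1001 × 660 = 1800000/91 frames; B emits 30 × 660 = 19800.
Difference = 1800/91 frames (≈ 19.7802); B is ahead of A.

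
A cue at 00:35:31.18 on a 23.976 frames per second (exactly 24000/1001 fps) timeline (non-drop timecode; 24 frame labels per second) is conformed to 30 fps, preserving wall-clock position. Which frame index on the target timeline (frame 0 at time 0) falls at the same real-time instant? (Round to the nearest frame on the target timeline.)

frame 64016

Source frame index: (0×3600 + 35×60 + 31) × 24 + 18 = 51162.
Real time: 51162 / (24000/1001) = 8535527/4000 s.
Target frame: (8535527/4000) × (30) = 25606581/400 ≈ 64016.452 → 64016.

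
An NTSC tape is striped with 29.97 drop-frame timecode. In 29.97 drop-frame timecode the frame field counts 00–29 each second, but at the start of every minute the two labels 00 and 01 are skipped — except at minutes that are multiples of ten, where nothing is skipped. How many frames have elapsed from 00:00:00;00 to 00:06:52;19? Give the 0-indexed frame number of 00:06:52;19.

12367

Complete 10-minute blocks: 0, each 17982 frames → 0.
Remaining 6 whole minutes in the current block: 1800 + 5 × 1798 = 10790 frames.
Within the current minute: 52 × 30 + 19 − 2 = 1577 (labels ;00/;01 skipped at this minute). Total = 0 + 10790 + 1577 = 12367.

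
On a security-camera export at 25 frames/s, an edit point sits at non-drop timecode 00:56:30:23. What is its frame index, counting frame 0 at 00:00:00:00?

frame 84773

Total seconds to the label: (0 × 3600 + 56 × 60 + 30) = 3390.
Frame index = 3390 × 25 + 23 = 84773.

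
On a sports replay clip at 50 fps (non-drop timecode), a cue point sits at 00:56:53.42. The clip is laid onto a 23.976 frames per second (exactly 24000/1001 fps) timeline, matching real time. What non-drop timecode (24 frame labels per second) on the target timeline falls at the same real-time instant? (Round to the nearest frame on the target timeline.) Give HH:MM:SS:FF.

Source frame index: (0×3600 + 56×60 + 53) × 50 + 42 = 170692.
Real time: 170692 / (50) = 85346/25 s.
Target frame: (85346/25) × (24000/1001) = 81932160/1001 ≈ 81850.310 → 81850.
At 24 labels/s: frame 81850 → 00:56:50:10.

00:56:50:10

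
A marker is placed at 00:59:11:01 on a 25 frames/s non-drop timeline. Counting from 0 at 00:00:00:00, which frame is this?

Total seconds to the label: (0 × 3600 + 59 × 60 + 11) = 3551.
Frame index = 3551 × 25 + 1 = 88776.

88776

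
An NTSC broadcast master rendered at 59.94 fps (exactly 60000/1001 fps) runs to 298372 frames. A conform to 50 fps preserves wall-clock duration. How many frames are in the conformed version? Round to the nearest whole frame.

248892 frames

Frames at target rate = 298372 × (50) / (60000/1001) = 74667593/300 ≈ 248891.977.
Nearest whole frame: 248892.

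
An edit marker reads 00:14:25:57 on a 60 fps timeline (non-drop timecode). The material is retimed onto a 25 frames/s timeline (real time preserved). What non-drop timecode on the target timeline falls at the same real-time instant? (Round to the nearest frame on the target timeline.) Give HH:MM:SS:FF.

Source frame index: (0×3600 + 14×60 + 25) × 60 + 57 = 51957.
Real time: 51957 / (60) = 17319/20 s.
Target frame: (17319/20) × (25) = 86595/4 ≈ 21648.750 → 21649.
At 25 labels/s: frame 21649 → 00:14:25:24.

00:14:25:24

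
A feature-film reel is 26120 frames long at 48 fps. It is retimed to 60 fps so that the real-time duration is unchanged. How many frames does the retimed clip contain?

32650 frames

Target frames = source frames × (target rate / source rate) = 26120 × (60)/(48) = 26120 × 5/4 = 32650.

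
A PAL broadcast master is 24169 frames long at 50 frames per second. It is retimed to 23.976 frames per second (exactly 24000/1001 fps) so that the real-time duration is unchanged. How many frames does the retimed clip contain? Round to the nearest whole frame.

Frames at target rate = 24169 × (24000/1001) / (50) = 11601120/1001 ≈ 11589.530.
Nearest whole frame: 11590.

11590 frames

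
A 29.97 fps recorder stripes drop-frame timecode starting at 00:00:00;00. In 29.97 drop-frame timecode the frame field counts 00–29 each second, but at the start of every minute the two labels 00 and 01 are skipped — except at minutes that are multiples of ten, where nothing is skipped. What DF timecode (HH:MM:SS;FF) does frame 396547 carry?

03:40:31;13

Each 10-minute DF block holds 10 × 60 × 30 − 9 × 2 = 17982 frames. 396547 ÷ 17982 → 22 full blocks, remainder 943.
Within the partial block the first minute is 1800 frames and each further minute 1798, so 0 further minute boundaries passed. Total skipped labels = 18 × 22 + 2 × 0 = 396.
Non-drop label index = 396547 + 396 = 396943; at 30 labels/s that is 03:40:31:13, i.e. DF 03:40:31;13.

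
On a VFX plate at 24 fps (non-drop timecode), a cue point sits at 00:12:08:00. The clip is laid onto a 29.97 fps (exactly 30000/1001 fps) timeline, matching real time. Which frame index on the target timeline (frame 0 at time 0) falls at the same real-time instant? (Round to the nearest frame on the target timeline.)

frame 21818

Source frame index: (0×3600 + 12×60 + 8) × 24 + 0 = 17472.
Real time: 17472 / (24) = 728 s.
Target frame: (728) × (30000/1001) = 240000/11 ≈ 21818.182 → 21818.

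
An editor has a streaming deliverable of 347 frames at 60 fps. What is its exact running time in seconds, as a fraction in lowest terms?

Running time = 347 ÷ (60) = 347 × 1/60 = 347/60 s.

347/60 seconds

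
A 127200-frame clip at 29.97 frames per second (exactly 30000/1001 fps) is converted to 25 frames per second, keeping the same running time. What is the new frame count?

Target frames = source frames × (target rate / source rate) = 127200 × (25)/(30000/1001) = 127200 × 1001/1200 = 106106.

106106 frames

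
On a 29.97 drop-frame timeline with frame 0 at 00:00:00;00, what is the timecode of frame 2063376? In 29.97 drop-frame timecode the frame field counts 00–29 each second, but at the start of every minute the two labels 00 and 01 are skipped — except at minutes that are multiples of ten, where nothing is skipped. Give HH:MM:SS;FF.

19:07:28;02

Each 10-minute DF block holds 10 × 60 × 30 − 9 × 2 = 17982 frames. 2063376 ÷ 17982 → 114 full blocks, remainder 13428.
Within the partial block the first minute is 1800 frames and each further minute 1798, so 7 further minute boundaries passed. Total skipped labels = 18 × 114 + 2 × 7 = 2066.
Non-drop label index = 2063376 + 2066 = 2065442; at 30 labels/s that is 19:07:28:02, i.e. DF 19:07:28;02.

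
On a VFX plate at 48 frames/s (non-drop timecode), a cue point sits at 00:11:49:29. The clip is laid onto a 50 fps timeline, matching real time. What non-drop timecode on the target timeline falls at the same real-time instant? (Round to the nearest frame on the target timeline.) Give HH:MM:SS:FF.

Source frame index: (0×3600 + 11×60 + 49) × 48 + 29 = 34061.
Real time: 34061 / (48) = 34061/48 s.
Target frame: (34061/48) × (50) = 851525/24 ≈ 35480.208 → 35480.
At 50 labels/s: frame 35480 → 00:11:49:30.

00:11:49:30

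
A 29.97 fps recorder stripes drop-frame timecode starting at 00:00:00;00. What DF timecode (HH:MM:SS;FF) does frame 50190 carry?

Each 10-minute DF block holds 10 × 60 × 30 − 9 × 2 = 17982 frames. 50190 ÷ 17982 → 2 full blocks, remainder 14226.
Within the partial block the first minute is 1800 frames and each further minute 1798, so 7 further minute boundaries passed. Total skipped labels = 18 × 2 + 2 × 7 = 50.
Non-drop label index = 50190 + 50 = 50240; at 30 labels/s that is 00:27:54:20, i.e. DF 00:27:54;20.

00:27:54;20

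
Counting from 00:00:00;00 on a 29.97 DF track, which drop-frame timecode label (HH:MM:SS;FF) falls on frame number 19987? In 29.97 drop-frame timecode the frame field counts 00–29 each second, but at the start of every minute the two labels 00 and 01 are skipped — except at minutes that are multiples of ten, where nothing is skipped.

00:11:06;27

Each 10-minute DF block holds 10 × 60 × 30 − 9 × 2 = 17982 frames. 19987 ÷ 17982 → 1 full block, remainder 2005.
Within the partial block the first minute is 1800 frames and each further minute 1798, so 1 further minute boundary passed. Total skipped labels = 18 × 1 + 2 × 1 = 20.
Non-drop label index = 19987 + 20 = 20007; at 30 labels/s that is 00:11:06:27, i.e. DF 00:11:06;27.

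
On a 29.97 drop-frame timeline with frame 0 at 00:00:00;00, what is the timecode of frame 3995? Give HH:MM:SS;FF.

00:02:13;09

Each 10-minute DF block holds 10 × 60 × 30 − 9 × 2 = 17982 frames. 3995 ÷ 17982 → 0 full blocks, remainder 3995.
Within the partial block the first minute is 1800 frames and each further minute 1798, so 2 further minute boundaries passed. Total skipped labels = 18 × 0 + 2 × 2 = 4.
Non-drop label index = 3995 + 4 = 3999; at 30 labels/s that is 00:02:13:09, i.e. DF 00:02:13;09.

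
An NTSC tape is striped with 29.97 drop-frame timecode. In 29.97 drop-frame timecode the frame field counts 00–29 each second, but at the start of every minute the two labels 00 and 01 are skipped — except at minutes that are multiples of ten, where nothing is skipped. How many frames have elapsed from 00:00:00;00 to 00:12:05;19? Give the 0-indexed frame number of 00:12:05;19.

21747

As if non-drop at 30 labels/s: (0 × 3600 + 12 × 60 + 5) × 30 + 19 = 21769.
Minute boundaries passed: 12; those not divisible by 10: 12 − 1 = 11; dropped labels = 2 × 11 = 22.
Actual frame index = 21769 − 22 = 21747.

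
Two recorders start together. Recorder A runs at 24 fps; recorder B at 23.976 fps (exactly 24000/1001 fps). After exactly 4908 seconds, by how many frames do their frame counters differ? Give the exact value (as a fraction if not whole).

117792/1001 frames

A emits 24 × 4908 = 117792 frames; B emits 24000/1001 × 4908 = 117792000/1001.
Difference = 117792/1001 frames (≈ 117.6743); B is behind A.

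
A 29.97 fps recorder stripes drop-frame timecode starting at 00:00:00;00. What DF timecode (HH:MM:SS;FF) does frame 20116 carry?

Each 10-minute DF block holds 10 × 60 × 30 − 9 × 2 = 17982 frames. 20116 ÷ 17982 → 1 full block, remainder 2134.
Within the partial block the first minute is 1800 frames and each further minute 1798, so 1 further minute boundary passed. Total skipped labels = 18 × 1 + 2 × 1 = 20.
Non-drop label index = 20116 + 20 = 20136; at 30 labels/s that is 00:11:11:06, i.e. DF 00:11:11;06.

00:11:11;06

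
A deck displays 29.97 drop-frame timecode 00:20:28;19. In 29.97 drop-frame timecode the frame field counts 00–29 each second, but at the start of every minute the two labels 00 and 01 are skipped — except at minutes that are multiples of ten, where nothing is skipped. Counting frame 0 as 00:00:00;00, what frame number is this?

36823

Complete 10-minute blocks: 2, each 17982 frames → 35964.
Remaining 0 whole minutes in the current block: 0 frames.
Within the current minute: 28 × 30 + 19 = 859. Total = 35964 + 0 + 859 = 36823.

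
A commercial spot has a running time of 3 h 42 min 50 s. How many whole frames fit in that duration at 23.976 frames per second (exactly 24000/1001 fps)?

3 h 42 min 50 s = 13370 s.
Frames = 13370 × 24000/1001 = 45840000/143 ≈ 320559.4406.
Complete frames: 320559.

320559 frames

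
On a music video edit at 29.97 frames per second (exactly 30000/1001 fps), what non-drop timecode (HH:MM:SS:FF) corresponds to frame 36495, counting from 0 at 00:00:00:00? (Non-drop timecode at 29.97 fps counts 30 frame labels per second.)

36495 ÷ 30 = 1216 full seconds, remainder 15 frames.
1216 s = 0 h 20 min 16 s.
Timecode: 00:20:16:15.

00:20:16:15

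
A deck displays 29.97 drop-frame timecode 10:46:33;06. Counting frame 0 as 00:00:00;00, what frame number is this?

1162632

Complete 10-minute blocks: 64, each 17982 frames → 1150848.
Remaining 6 whole minutes in the current block: 1800 + 5 × 1798 = 10790 frames.
Within the current minute: 33 × 30 + 6 − 2 = 994 (labels ;00/;01 skipped at this minute). Total = 1150848 + 10790 + 994 = 1162632.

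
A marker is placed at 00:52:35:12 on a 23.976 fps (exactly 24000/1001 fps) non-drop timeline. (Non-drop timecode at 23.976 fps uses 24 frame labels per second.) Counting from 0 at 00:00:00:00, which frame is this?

Total seconds to the label: (0 × 3600 + 52 × 60 + 35) = 3155.
Frame index = 3155 × 24 + 12 = 75732.

75732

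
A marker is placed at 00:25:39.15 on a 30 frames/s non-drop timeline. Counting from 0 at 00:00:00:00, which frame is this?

46185

Total seconds to the label: (0 × 3600 + 25 × 60 + 39) = 1539.
Frame index = 1539 × 30 + 15 = 46185.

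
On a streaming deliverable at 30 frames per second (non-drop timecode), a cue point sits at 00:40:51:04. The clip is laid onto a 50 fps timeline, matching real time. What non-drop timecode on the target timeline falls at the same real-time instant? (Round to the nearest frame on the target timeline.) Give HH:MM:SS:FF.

00:40:51:07

Source frame index: (0×3600 + 40×60 + 51) × 30 + 4 = 73534.
Real time: 73534 / (30) = 36767/15 s.
Target frame: (36767/15) × (50) = 367670/3 ≈ 122556.667 → 122557.
At 50 labels/s: frame 122557 → 00:40:51:07.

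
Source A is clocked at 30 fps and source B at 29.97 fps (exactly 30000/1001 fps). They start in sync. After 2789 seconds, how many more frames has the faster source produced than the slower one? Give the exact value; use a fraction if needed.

83670/1001 frames

A emits 30 × 2789 = 83670 frames; B emits 30000/1001 × 2789 = 83670000/1001.
Difference = 83670/1001 frames (≈ 83.5864); B is behind A.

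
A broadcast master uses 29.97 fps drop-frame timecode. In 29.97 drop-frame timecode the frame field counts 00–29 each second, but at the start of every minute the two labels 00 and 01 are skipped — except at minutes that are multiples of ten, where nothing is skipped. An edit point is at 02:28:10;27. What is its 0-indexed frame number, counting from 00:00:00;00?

As if non-drop at 30 labels/s: (2 × 3600 + 28 × 60 + 10) × 30 + 27 = 266727.
Minute boundaries passed: 148; those not divisible by 10: 148 − 14 = 134; dropped labels = 2 × 134 = 268.
Actual frame index = 266727 − 268 = 266459.

266459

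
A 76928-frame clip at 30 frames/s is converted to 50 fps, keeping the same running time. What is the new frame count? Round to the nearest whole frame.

Frames at target rate = 76928 × (50) / (30) = 384640/3 ≈ 128213.333.
Nearest whole frame: 128213.

128213 frames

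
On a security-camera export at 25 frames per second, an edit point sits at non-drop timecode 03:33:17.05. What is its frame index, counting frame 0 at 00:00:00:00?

frame 319930

Total seconds to the label: (3 × 3600 + 33 × 60 + 17) = 12797.
Frame index = 12797 × 25 + 5 = 319930.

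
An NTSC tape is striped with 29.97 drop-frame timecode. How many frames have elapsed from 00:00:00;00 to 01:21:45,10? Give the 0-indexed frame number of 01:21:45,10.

Complete 10-minute blocks: 8, each 17982 frames → 143856.
Remaining 1 whole minute in the current block: 1800 + 0 × 1798 = 1800 frames.
Within the current minute: 45 × 30 + 10 − 2 = 1358 (labels ;00/;01 skipped at this minute). Total = 143856 + 1800 + 1358 = 147014.

147014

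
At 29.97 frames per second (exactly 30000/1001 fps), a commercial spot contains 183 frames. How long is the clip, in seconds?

Running time = 183 / (30000/1001) = 6.1061 s.

6.1061 seconds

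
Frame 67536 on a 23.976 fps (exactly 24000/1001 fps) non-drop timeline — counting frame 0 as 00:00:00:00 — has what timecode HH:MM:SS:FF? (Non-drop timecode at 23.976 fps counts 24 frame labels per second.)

00:46:54:00

67536 ÷ 24 = 2814 full seconds, remainder 0 frames.
2814 s = 0 h 46 min 54 s.
Timecode: 00:46:54:00.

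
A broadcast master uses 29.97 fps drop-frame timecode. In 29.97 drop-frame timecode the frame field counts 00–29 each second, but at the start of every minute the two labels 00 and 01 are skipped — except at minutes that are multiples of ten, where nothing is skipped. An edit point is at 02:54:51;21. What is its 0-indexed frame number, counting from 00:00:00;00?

Complete 10-minute blocks: 17, each 17982 frames → 305694.
Remaining 4 whole minutes in the current block: 1800 + 3 × 1798 = 7194 frames.
Within the current minute: 51 × 30 + 21 − 2 = 1549 (labels ;00/;01 skipped at this minute). Total = 305694 + 7194 + 1549 = 314437.

314437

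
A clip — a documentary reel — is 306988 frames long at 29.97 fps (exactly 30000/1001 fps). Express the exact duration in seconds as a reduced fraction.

76823747/7500 seconds

Running time = 306988 ÷ (30000/1001) = 306988 × 1001/30000 = 76823747/7500 s.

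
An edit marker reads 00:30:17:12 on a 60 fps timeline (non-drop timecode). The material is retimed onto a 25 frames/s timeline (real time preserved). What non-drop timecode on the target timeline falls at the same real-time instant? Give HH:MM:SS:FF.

Source frame index: (0×3600 + 30×60 + 17) × 60 + 12 = 109032.
Real time: 109032 / (60) = 9086/5 s.
Target frame: (9086/5) × (25) = 45430.
At 25 labels/s: frame 45430 → 00:30:17:05.

00:30:17:05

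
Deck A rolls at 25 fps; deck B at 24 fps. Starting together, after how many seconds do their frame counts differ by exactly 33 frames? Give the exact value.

33 seconds

The gap grows by |24 − 25| = 1 frame per second.
Time for a 33-frame gap: 33 ÷ (1) = 33 s.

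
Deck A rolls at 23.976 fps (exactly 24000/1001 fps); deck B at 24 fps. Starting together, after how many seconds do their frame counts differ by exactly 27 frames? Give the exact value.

The gap grows by |24 − 24000/1001| = 24/1001 frames per second.
Time for a 27-frame gap: 27 ÷ (24/1001) = 1126.125 s.

1126.125 seconds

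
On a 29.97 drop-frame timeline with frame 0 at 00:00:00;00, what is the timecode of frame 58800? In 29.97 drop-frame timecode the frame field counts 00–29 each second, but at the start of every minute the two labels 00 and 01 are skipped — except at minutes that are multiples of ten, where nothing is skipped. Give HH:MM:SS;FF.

00:32:41;28

Ten DF minutes hold 17982 frames, so frame 58800 lies in block 3 (frames 53946–71927) with 4854 frames into that block.
The block's first minute is 1800 frames and the rest 1798 each; 4854 frames reaches minute 2, so 3 × 18 + 2 × 2 = 58 labels have been skipped so far.
Adding those back, label number 58800 + 58 = 58858 at 30 labels/s is 1961 s + 28 f = 0 h 32 min 41 s frame 28, i.e. 00:32:41;28.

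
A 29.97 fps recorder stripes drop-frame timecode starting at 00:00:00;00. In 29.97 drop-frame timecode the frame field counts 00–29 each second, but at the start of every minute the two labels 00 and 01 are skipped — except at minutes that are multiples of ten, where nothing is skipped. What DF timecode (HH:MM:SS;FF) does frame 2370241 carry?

21:58:07;05

Each 10-minute DF block holds 10 × 60 × 30 − 9 × 2 = 17982 frames. 2370241 ÷ 17982 → 131 full blocks, remainder 14599.
Within the partial block the first minute is 1800 frames and each further minute 1798, so 8 further minute boundaries passed. Total skipped labels = 18 × 131 + 2 × 8 = 2374.
Non-drop label index = 2370241 + 2374 = 2372615; at 30 labels/s that is 21:58:07:05, i.e. DF 21:58:07;05.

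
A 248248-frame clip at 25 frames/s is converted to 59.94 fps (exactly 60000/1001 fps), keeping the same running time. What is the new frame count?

Target frames = source frames × (target rate / source rate) = 248248 × (60000/1001)/(25) = 248248 × 2400/1001 = 595200.

595200 frames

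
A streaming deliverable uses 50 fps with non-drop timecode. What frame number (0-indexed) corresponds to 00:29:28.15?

Total seconds to the label: (0 × 3600 + 29 × 60 + 28) = 1768.
Frame index = 1768 × 50 + 15 = 88415.

88415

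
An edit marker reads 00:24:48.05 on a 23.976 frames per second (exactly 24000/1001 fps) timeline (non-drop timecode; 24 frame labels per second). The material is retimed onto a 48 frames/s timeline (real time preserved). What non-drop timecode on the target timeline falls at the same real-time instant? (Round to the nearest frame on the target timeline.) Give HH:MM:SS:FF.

Source frame index: (0×3600 + 24×60 + 48) × 24 + 5 = 35717.
Real time: 35717 / (24000/1001) = 35752717/24000 s.
Target frame: (35752717/24000) × (48) = 35752717/500 ≈ 71505.434 → 71505.
At 48 labels/s: frame 71505 → 00:24:49:33.

00:24:49:33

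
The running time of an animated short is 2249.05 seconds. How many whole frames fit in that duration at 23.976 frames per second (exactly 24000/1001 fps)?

53923 frames

Frames = 2249.05 × 24000/1001 = 53977200/1001 ≈ 53923.2767.
Complete frames: 53923.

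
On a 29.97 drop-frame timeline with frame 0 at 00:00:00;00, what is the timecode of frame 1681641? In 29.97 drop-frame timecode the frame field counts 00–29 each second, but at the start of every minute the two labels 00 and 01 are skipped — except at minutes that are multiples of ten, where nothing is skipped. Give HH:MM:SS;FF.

15:35:10;25

Each 10-minute DF block holds 10 × 60 × 30 − 9 × 2 = 17982 frames. 1681641 ÷ 17982 → 93 full blocks, remainder 9315.
Within the partial block the first minute is 1800 frames and each further minute 1798, so 5 further minute boundaries passed. Total skipped labels = 18 × 93 + 2 × 5 = 1684.
Non-drop label index = 1681641 + 1684 = 1683325; at 30 labels/s that is 15:35:10:25, i.e. DF 15:35:10;25.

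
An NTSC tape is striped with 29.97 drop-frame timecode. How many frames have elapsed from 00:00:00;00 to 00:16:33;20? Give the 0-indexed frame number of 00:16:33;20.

29780

As if non-drop at 30 labels/s: (0 × 3600 + 16 × 60 + 33) × 30 + 20 = 29810.
Minute boundaries passed: 16; those not divisible by 10: 16 − 1 = 15; dropped labels = 2 × 15 = 30.
Actual frame index = 29810 − 30 = 29780.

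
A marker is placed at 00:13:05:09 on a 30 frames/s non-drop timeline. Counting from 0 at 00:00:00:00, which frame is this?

23559

Total seconds to the label: (0 × 3600 + 13 × 60 + 5) = 785.
Frame index = 785 × 30 + 9 = 23559.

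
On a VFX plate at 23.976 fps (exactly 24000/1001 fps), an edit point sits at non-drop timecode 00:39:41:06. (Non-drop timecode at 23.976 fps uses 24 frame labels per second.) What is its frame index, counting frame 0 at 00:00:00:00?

Total seconds to the label: (0 × 3600 + 39 × 60 + 41) = 2381.
Frame index = 2381 × 24 + 6 = 57150.

57150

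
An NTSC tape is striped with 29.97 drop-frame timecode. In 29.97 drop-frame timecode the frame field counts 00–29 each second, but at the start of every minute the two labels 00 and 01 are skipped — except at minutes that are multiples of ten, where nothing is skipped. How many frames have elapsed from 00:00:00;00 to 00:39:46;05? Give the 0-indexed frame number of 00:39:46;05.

As if non-drop at 30 labels/s: (0 × 3600 + 39 × 60 + 46) × 30 + 5 = 71585.
Minute boundaries passed: 39; those not divisible by 10: 39 − 3 = 36; dropped labels = 2 × 36 = 72.
Actual frame index = 71585 − 72 = 71513.

71513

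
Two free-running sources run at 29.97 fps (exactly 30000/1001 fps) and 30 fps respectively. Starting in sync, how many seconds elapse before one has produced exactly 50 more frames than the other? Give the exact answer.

5005/3 seconds

The gap grows by |30 − 30000/1001| = 30/1001 frames per second.
Time for a 50-frame gap: 50 ÷ (30/1001) = 5005/3 s.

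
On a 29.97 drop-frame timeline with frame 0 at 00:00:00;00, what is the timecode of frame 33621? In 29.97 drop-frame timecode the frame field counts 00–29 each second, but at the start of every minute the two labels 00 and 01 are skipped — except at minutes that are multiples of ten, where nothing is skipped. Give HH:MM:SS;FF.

Ten DF minutes hold 17982 frames, so frame 33621 lies in block 1 (frames 17982–35963) with 15639 frames into that block.
The block's first minute is 1800 frames and the rest 1798 each; 15639 frames reaches minute 8, so 1 × 18 + 8 × 2 = 34 labels have been skipped so far.
Adding those back, label number 33621 + 34 = 33655 at 30 labels/s is 1121 s + 25 f = 0 h 18 min 41 s frame 25, i.e. 00:18:41;25.

00:18:41;25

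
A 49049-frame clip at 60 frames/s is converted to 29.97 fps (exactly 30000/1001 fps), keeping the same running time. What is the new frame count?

Target frames = source frames × (target rate / source rate) = 49049 × (30000/1001)/(60) = 49049 × 500/1001 = 24500.

24500 frames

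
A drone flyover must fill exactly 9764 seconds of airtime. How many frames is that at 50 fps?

Frames = 9764 × 50 = 488200.

488200 frames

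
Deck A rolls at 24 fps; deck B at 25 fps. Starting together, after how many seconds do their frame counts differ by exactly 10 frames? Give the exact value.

10 seconds

The gap grows by |25 − 24| = 1 frame per second.
Time for a 10-frame gap: 10 ÷ (1) = 10 s.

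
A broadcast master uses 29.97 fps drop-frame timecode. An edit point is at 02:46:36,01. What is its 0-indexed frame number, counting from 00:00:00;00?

299581

As if non-drop at 30 labels/s: (2 × 3600 + 46 × 60 + 36) × 30 + 1 = 299881.
Minute boundaries passed: 166; those not divisible by 10: 166 − 16 = 150; dropped labels = 2 × 150 = 300.
Actual frame index = 299881 − 300 = 299581.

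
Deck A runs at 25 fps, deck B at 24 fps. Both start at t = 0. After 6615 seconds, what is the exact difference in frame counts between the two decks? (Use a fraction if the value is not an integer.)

A emits 25 × 6615 = 165375 frames; B emits 24 × 6615 = 158760.
Difference = 6615 frames; B is behind A.

6615 frames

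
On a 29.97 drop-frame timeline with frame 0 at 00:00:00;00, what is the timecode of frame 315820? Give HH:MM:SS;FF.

Ten DF minutes hold 17982 frames, so frame 315820 lies in block 17 (frames 305694–323675) with 10126 frames into that block.
The block's first minute is 1800 frames and the rest 1798 each; 10126 frames reaches minute 5, so 17 × 18 + 5 × 2 = 316 labels have been skipped so far.
Adding those back, label number 315820 + 316 = 316136 at 30 labels/s is 10537 s + 26 f = 2 h 55 min 37 s frame 26, i.e. 02:55:37;26.

02:55:37;26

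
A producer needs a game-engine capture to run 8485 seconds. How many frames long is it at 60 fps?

Frames = 8485 × 60 = 509100.

509100 frames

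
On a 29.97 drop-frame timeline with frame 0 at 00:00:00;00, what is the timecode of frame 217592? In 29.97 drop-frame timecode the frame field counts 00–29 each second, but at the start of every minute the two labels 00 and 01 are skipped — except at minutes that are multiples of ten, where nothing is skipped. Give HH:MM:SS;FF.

02:01:00;10

Each 10-minute DF block holds 10 × 60 × 30 − 9 × 2 = 17982 frames. 217592 ÷ 17982 → 12 full blocks, remainder 1808.
Within the partial block the first minute is 1800 frames and each further minute 1798, so 1 further minute boundary passed. Total skipped labels = 18 × 12 + 2 × 1 = 218.
Non-drop label index = 217592 + 218 = 217810; at 30 labels/s that is 02:01:00:10, i.e. DF 02:01:00;10.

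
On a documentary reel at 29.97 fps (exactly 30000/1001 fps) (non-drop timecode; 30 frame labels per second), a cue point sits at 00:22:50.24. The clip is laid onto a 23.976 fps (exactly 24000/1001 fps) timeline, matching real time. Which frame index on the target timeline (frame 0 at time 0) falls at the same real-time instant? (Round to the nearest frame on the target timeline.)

Source frame index: (0×3600 + 22×60 + 50) × 30 + 24 = 41124.
Real time: 41124 / (30000/1001) = 3430427/2500 s.
Target frame: (3430427/2500) × (24000/1001) = 164496/5 ≈ 32899.200 → 32899.

frame 32899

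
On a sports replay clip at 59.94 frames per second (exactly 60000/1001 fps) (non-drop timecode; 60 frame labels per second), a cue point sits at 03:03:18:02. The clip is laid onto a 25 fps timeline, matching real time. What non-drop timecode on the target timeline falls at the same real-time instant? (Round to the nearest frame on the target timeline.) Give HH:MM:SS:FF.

03:03:29:01

Source frame index: (3×3600 + 3×60 + 18) × 60 + 2 = 659882.
Real time: 659882 / (60000/1001) = 330270941/30000 s.
Target frame: (330270941/30000) × (25) = 330270941/1200 ≈ 275225.784 → 275226.
At 25 labels/s: frame 275226 → 03:03:29:01.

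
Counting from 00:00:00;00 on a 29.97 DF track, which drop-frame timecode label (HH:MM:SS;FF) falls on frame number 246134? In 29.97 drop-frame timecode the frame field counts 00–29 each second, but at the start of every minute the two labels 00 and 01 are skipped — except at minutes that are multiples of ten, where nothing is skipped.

02:16:52;20

Each 10-minute DF block holds 10 × 60 × 30 − 9 × 2 = 17982 frames. 246134 ÷ 17982 → 13 full blocks, remainder 12368.
Within the partial block the first minute is 1800 frames and each further minute 1798, so 6 further minute boundaries passed. Total skipped labels = 18 × 13 + 2 × 6 = 246.
Non-drop label index = 246134 + 246 = 246380; at 30 labels/s that is 02:16:52:20, i.e. DF 02:16:52;20.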